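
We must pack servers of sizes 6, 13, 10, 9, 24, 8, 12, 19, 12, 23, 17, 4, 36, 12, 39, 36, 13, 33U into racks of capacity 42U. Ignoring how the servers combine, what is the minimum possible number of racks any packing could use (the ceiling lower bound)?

8 racks

Total size = 6 + 13 + 10 + 9 + 24 + 8 + 12 + 19 + 12 + 23 + 17 + 4 + 36 + 12 + 39 + 36 + 13 + 33 = 326U.
⌈326 / 42⌉ = 8.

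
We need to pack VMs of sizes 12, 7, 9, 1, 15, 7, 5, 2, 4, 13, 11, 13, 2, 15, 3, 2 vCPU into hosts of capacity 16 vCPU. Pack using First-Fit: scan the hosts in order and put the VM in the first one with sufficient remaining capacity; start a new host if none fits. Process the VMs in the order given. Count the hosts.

12 vCPU → host 1 (remaining 4 vCPU)
7 vCPU → host 2 (remaining 9 vCPU)
9 vCPU → host 2 (remaining 0 vCPU)
1 vCPU → host 1 (remaining 3 vCPU)
15 vCPU → host 3 (remaining 1 vCPU)
7 vCPU → host 4 (remaining 9 vCPU)
5 vCPU → host 4 (remaining 4 vCPU)
2 vCPU → host 1 (remaining 1 vCPU)
4 vCPU → host 4 (remaining 0 vCPU)
13 vCPU → host 5 (remaining 3 vCPU)
11 vCPU → host 6 (remaining 5 vCPU)
13 vCPU → host 7 (remaining 3 vCPU)
2 vCPU → host 5 (remaining 1 vCPU)
15 vCPU → host 8 (remaining 1 vCPU)
3 vCPU → host 6 (remaining 2 vCPU)
2 vCPU → host 6 (remaining 0 vCPU)
Final hosts: [12,1,2] [7,9] [15] [7,5,4] [13,2] [11,3,2] [13] [15].

8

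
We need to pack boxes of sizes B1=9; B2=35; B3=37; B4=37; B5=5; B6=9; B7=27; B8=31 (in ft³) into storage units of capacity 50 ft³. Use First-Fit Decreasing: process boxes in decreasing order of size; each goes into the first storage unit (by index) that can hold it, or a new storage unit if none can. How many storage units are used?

5 storage units

Sorted descending: 37, 37, 35, 31, 27, 9, 9, 5.
storage unit 1: place 37 ft³, 13 ft³ left
storage unit 2: place 37 ft³, 13 ft³ left
storage unit 3: place 35 ft³, 15 ft³ left
storage unit 4: place 31 ft³, 19 ft³ left
storage unit 5: place 27 ft³, 23 ft³ left
storage unit 1: place 9 ft³, 4 ft³ left
storage unit 2: place 9 ft³, 4 ft³ left
storage unit 3: place 5 ft³, 10 ft³ left
Final storage units: [37,9] [37,9] [35,5] [31] [27].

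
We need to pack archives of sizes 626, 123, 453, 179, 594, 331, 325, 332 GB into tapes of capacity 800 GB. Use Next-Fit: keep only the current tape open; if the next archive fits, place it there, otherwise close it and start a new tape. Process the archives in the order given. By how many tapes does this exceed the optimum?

Next-Fit: [626,123] [453,179] [594] [331,325] [332] → 5 tapes.
Total size 2963 GB; any packing needs at least ⌈2963/800⌉ = 4 tapes.
An optimal packing achieves that bound: [626,123] [594,179] [453,332] [331,325] → 4 tapes.
Excess: 5 − 4 = 1.

1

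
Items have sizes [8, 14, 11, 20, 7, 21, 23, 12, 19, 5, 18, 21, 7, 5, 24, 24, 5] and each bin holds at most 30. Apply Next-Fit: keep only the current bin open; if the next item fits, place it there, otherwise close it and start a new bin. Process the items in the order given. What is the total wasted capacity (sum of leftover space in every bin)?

bin 1: place 8, 22 left
bin 1: place 14, 8 left
bin 2: place 11, 19 left
bin 3: place 20, 10 left
bin 3: place 7, 3 left
bin 4: place 21, 9 left
bin 5: place 23, 7 left
bin 6: place 12, 18 left
bin 7: place 19, 11 left
bin 7: place 5, 6 left
bin 8: place 18, 12 left
bin 9: place 21, 9 left
bin 9: place 7, 2 left
bin 10: place 5, 25 left
bin 10: place 24, 1 left
bin 11: place 24, 6 left
bin 11: place 5, 1 left
11 bins × 30 = 330; used 244; unused 86.

86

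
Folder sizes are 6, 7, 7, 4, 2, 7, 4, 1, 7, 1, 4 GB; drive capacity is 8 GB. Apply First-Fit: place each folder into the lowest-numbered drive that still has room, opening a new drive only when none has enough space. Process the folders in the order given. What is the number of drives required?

drive 1: place 6 GB, 2 GB left
drive 2: place 7 GB, 1 GB left
drive 3: place 7 GB, 1 GB left
drive 4: place 4 GB, 4 GB left
drive 1: place 2 GB, 0 GB left
drive 5: place 7 GB, 1 GB left
drive 4: place 4 GB, 0 GB left
drive 2: place 1 GB, 0 GB left
drive 6: place 7 GB, 1 GB left
drive 3: place 1 GB, 0 GB left
drive 7: place 4 GB, 4 GB left

7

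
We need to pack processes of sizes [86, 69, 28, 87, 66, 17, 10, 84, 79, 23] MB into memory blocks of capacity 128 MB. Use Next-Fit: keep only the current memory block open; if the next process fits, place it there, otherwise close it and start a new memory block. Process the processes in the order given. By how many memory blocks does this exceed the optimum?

0

Next-Fit: [86] [69,28] [87] [66,17,10] [84] [79,23] → 6 memory blocks.
6 processes exceed 64 MB (half the capacity), and no two of those can share a memory block, so at least 6 memory blocks are needed.
So 6 is already optimal.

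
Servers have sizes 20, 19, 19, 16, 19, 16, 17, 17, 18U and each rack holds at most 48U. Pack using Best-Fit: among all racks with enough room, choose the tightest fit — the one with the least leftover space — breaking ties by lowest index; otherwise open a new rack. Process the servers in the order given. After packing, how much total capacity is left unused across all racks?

Put 20U in rack 1; 28U remain.
Put 19U in rack 1; 9U remain.
Put 19U in rack 2; 29U remain.
Put 16U in rack 2; 13U remain.
Put 19U in rack 3; 29U remain.
Put 16U in rack 3; 13U remain.
Put 17U in rack 4; 31U remain.
Put 17U in rack 4; 14U remain.
Put 18U in rack 5; 30U remain.
5 racks × 48U = 240U; used 161U; unused 79U.

79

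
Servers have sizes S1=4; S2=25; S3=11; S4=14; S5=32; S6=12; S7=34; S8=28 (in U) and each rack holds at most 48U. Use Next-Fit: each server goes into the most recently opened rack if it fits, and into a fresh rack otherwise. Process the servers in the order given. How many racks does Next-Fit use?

4 racks

S1 (4U) → rack 1 (remaining 44U)
S2 (25U) → rack 1 (remaining 19U)
S3 (11U) → rack 1 (remaining 8U)
S4 (14U) → rack 2 (remaining 34U)
S5 (32U) → rack 2 (remaining 2U)
S6 (12U) → rack 3 (remaining 36U)
S7 (34U) → rack 3 (remaining 2U)
S8 (28U) → rack 4 (remaining 20U)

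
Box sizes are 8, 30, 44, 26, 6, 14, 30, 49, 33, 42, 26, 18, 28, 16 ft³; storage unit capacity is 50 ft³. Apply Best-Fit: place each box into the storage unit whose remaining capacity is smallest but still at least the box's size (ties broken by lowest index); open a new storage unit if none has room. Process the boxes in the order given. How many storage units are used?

Put 8 ft³ in storage unit 1; 42 ft³ remain.
Put 30 ft³ in storage unit 1; 12 ft³ remain.
Put 44 ft³ in storage unit 2; 6 ft³ remain.
Put 26 ft³ in storage unit 3; 24 ft³ remain.
Put 6 ft³ in storage unit 2; 0 ft³ remain.
Put 14 ft³ in storage unit 3; 10 ft³ remain.
Put 30 ft³ in storage unit 4; 20 ft³ remain.
Put 49 ft³ in storage unit 5; 1 ft³ remain.
Put 33 ft³ in storage unit 6; 17 ft³ remain.
Put 42 ft³ in storage unit 7; 8 ft³ remain.
Put 26 ft³ in storage unit 8; 24 ft³ remain.
Put 18 ft³ in storage unit 4; 2 ft³ remain.
Put 28 ft³ in storage unit 9; 22 ft³ remain.
Put 16 ft³ in storage unit 6; 1 ft³ remain.
Final storage units: [8,30] [44,6] [26,14] [30,18] [49] [33,16] [42] [26] [28].

9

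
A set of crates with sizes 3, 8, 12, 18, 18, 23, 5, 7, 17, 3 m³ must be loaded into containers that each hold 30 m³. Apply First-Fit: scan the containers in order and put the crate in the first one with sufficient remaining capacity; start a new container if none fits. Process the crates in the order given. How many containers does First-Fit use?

Put 3 m³ in container 1; 27 m³ remain.
Put 8 m³ in container 1; 19 m³ remain.
Put 12 m³ in container 1; 7 m³ remain.
Put 18 m³ in container 2; 12 m³ remain.
Put 18 m³ in container 3; 12 m³ remain.
Put 23 m³ in container 4; 7 m³ remain.
Put 5 m³ in container 1; 2 m³ remain.
Put 7 m³ in container 2; 5 m³ remain.
Put 17 m³ in container 5; 13 m³ remain.
Put 3 m³ in container 2; 2 m³ remain.

5 containers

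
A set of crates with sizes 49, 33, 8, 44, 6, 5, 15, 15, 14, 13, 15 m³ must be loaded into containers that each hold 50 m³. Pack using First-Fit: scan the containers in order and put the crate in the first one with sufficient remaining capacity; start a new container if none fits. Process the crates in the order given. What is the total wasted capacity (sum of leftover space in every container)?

33

49 m³ → container 1 (remaining 1 m³)
33 m³ → container 2 (remaining 17 m³)
8 m³ → container 2 (remaining 9 m³)
44 m³ → container 3 (remaining 6 m³)
6 m³ → container 2 (remaining 3 m³)
5 m³ → container 3 (remaining 1 m³)
15 m³ → container 4 (remaining 35 m³)
15 m³ → container 4 (remaining 20 m³)
14 m³ → container 4 (remaining 6 m³)
13 m³ → container 5 (remaining 37 m³)
15 m³ → container 5 (remaining 22 m³)
5 containers × 50 m³ = 250 m³; used 217 m³; unused 33 m³.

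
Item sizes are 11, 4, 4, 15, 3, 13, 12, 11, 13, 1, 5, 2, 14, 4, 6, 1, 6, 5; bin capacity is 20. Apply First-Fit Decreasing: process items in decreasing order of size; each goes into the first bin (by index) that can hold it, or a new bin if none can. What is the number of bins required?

Sorted descending: 15, 14, 13, 13, 12, 11, 11, 6, 6, 5, 5, 4, 4, 4, 3, 2, 1, 1.
bin 1: place 15, 5 left
bin 2: place 14, 6 left
bin 3: place 13, 7 left
bin 4: place 13, 7 left
bin 5: place 12, 8 left
bin 6: place 11, 9 left
bin 7: place 11, 9 left
bin 2: place 6, 0 left
bin 3: place 6, 1 left
bin 1: place 5, 0 left
bin 4: place 5, 2 left
bin 5: place 4, 4 left
bin 5: place 4, 0 left
bin 6: place 4, 5 left
bin 6: place 3, 2 left
bin 4: place 2, 0 left
bin 3: place 1, 0 left
bin 6: place 1, 1 left

7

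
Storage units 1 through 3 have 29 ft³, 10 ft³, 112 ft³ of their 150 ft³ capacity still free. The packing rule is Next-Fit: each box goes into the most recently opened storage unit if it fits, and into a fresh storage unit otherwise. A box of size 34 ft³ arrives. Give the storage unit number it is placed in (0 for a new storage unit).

3

Next-Fit only looks at storage unit 3, which has 112 ft³ free.
34 ft³ fits there.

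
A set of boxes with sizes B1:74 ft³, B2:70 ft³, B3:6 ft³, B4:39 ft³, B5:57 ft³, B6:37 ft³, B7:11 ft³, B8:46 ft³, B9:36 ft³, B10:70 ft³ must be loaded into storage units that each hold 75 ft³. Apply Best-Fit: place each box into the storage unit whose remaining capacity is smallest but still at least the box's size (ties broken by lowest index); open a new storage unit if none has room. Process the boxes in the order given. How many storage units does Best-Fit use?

storage unit 1: place B1 (74 ft³), 1 ft³ left
storage unit 2: place B2 (70 ft³), 5 ft³ left
storage unit 3: place B3 (6 ft³), 69 ft³ left
storage unit 3: place B4 (39 ft³), 30 ft³ left
storage unit 4: place B5 (57 ft³), 18 ft³ left
storage unit 5: place B6 (37 ft³), 38 ft³ left
storage unit 4: place B7 (11 ft³), 7 ft³ left
storage unit 6: place B8 (46 ft³), 29 ft³ left
storage unit 5: place B9 (36 ft³), 2 ft³ left
storage unit 7: place B10 (70 ft³), 5 ft³ left
Final storage units: [74] [70] [6,39] [57,11] [37,36] [46] [70].

7 storage units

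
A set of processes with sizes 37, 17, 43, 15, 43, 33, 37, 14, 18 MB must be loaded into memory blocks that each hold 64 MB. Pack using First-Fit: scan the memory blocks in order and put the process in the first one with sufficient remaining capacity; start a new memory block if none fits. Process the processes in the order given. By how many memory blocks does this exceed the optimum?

First-Fit: [37,17] [43,15] [43,14] [33,18] [37] → 5 memory blocks.
Total size 257 MB; any packing needs at least ⌈257/64⌉ = 5 memory blocks.
So 5 is already optimal.

0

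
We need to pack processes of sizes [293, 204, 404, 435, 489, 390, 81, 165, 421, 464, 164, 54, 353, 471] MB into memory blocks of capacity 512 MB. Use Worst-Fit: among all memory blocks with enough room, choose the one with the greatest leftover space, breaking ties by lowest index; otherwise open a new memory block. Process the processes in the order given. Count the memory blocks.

memory block 1: place 293 MB, 219 MB left
memory block 1: place 204 MB, 15 MB left
memory block 2: place 404 MB, 108 MB left
memory block 3: place 435 MB, 77 MB left
memory block 4: place 489 MB, 23 MB left
memory block 5: place 390 MB, 122 MB left
memory block 5: place 81 MB, 41 MB left
memory block 6: place 165 MB, 347 MB left
memory block 7: place 421 MB, 91 MB left
memory block 8: place 464 MB, 48 MB left
memory block 6: place 164 MB, 183 MB left
memory block 6: place 54 MB, 129 MB left
memory block 9: place 353 MB, 159 MB left
memory block 10: place 471 MB, 41 MB left
Final memory blocks: [293,204] [404] [435] [489] [390,81] [165,164,54] [421] [464] [353] [471].

10 memory blocks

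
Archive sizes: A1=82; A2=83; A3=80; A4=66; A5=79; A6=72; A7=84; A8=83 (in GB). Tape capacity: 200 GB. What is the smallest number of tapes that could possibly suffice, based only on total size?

4 tapes

Total size = 82 + 83 + 80 + 66 + 79 + 72 + 84 + 83 = 629 GB.
⌈629 / 200⌉ = 4.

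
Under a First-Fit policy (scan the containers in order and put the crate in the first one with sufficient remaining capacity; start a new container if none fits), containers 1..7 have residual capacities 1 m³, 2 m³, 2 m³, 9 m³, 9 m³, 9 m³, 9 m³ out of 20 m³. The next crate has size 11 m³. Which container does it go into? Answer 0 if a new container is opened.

No container has ≥ 11 m³ free, so a new container is opened.

0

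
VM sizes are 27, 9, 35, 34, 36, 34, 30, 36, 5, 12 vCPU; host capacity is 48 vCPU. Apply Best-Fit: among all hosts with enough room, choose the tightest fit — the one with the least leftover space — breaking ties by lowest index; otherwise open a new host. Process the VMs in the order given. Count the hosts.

Put 27 vCPU in host 1; 21 vCPU remain.
Put 9 vCPU in host 1; 12 vCPU remain.
Put 35 vCPU in host 2; 13 vCPU remain.
Put 34 vCPU in host 3; 14 vCPU remain.
Put 36 vCPU in host 4; 12 vCPU remain.
Put 34 vCPU in host 5; 14 vCPU remain.
Put 30 vCPU in host 6; 18 vCPU remain.
Put 36 vCPU in host 7; 12 vCPU remain.
Put 5 vCPU in host 1; 7 vCPU remain.
Put 12 vCPU in host 4; 0 vCPU remain.

7 hosts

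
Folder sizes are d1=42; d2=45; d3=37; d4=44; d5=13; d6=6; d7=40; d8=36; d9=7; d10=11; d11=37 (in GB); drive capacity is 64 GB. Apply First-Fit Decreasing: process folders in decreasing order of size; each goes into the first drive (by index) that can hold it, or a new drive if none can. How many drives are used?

7 drives

Sorted descending: 45, 44, 42, 40, 37, 37, 36, 13, 11, 7, 6.
Put 45 GB in drive 1; 19 GB remain.
Put 44 GB in drive 2; 20 GB remain.
Put 42 GB in drive 3; 22 GB remain.
Put 40 GB in drive 4; 24 GB remain.
Put 37 GB in drive 5; 27 GB remain.
Put 37 GB in drive 6; 27 GB remain.
Put 36 GB in drive 7; 28 GB remain.
Put 13 GB in drive 1; 6 GB remain.
Put 11 GB in drive 2; 9 GB remain.
Put 7 GB in drive 2; 2 GB remain.
Put 6 GB in drive 1; 0 GB remain.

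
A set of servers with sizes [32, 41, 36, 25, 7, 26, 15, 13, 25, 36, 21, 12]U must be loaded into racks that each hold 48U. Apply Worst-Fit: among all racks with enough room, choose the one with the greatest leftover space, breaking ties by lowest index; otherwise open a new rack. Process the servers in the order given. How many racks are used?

7

rack 1: place 32U, 16U left
rack 2: place 41U, 7U left
rack 3: place 36U, 12U left
rack 4: place 25U, 23U left
rack 4: place 7U, 16U left
rack 5: place 26U, 22U left
rack 5: place 15U, 7U left
rack 1: place 13U, 3U left
rack 6: place 25U, 23U left
rack 7: place 36U, 12U left
rack 6: place 21U, 2U left
rack 4: place 12U, 4U left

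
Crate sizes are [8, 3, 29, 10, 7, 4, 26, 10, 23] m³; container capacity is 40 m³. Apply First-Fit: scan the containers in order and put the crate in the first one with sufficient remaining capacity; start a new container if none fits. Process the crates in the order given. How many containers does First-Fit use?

container 1: place 8 m³, 32 m³ left
container 1: place 3 m³, 29 m³ left
container 1: place 29 m³, 0 m³ left
container 2: place 10 m³, 30 m³ left
container 2: place 7 m³, 23 m³ left
container 2: place 4 m³, 19 m³ left
container 3: place 26 m³, 14 m³ left
container 2: place 10 m³, 9 m³ left
container 4: place 23 m³, 17 m³ left

4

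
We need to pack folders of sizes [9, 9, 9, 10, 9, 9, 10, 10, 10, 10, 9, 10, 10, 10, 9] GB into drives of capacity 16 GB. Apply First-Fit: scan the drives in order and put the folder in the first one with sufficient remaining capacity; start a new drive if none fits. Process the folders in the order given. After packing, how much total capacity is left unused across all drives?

Put 9 GB in drive 1; 7 GB remain.
Put 9 GB in drive 2; 7 GB remain.
Put 9 GB in drive 3; 7 GB remain.
Put 10 GB in drive 4; 6 GB remain.
Put 9 GB in drive 5; 7 GB remain.
Put 9 GB in drive 6; 7 GB remain.
Put 10 GB in drive 7; 6 GB remain.
Put 10 GB in drive 8; 6 GB remain.
Put 10 GB in drive 9; 6 GB remain.
Put 10 GB in drive 10; 6 GB remain.
Put 9 GB in drive 11; 7 GB remain.
Put 10 GB in drive 12; 6 GB remain.
Put 10 GB in drive 13; 6 GB remain.
Put 10 GB in drive 14; 6 GB remain.
Put 9 GB in drive 15; 7 GB remain.
15 drives × 16 GB = 240 GB; used 143 GB; unused 97 GB.

97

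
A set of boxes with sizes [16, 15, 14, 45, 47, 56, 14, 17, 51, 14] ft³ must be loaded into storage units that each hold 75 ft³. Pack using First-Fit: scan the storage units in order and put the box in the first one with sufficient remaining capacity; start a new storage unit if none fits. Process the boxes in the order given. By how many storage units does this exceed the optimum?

1

First-Fit: [16,15,14,14,14] [45,17] [47] [56] [51] → 5 storage units.
Total size 289 ft³; any packing needs at least ⌈289/75⌉ = 4 storage units.
An optimal packing achieves that bound: [56,17] [51,16] [47,14,14] [45,15,14] → 4 storage units.
Excess: 5 − 4 = 1.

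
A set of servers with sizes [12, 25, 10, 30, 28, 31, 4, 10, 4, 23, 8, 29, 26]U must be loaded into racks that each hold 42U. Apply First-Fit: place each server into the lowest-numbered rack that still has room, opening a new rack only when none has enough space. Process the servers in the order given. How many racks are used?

12U → rack 1 (remaining 30U)
25U → rack 1 (remaining 5U)
10U → rack 2 (remaining 32U)
30U → rack 2 (remaining 2U)
28U → rack 3 (remaining 14U)
31U → rack 4 (remaining 11U)
4U → rack 1 (remaining 1U)
10U → rack 3 (remaining 4U)
4U → rack 3 (remaining 0U)
23U → rack 5 (remaining 19U)
8U → rack 4 (remaining 3U)
29U → rack 6 (remaining 13U)
26U → rack 7 (remaining 16U)
Final racks: [12,25,4] [10,30] [28,10,4] [31,8] [23] [29] [26].

7 racks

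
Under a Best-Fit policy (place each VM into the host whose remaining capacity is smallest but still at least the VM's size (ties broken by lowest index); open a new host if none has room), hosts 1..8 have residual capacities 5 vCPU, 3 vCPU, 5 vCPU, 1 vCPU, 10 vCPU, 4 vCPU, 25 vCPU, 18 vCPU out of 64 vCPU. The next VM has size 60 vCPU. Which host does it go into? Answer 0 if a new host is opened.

No host has ≥ 60 vCPU free, so a new host is opened.

0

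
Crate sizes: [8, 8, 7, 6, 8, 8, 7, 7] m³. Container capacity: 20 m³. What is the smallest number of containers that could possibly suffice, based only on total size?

Total size = 8 + 8 + 7 + 6 + 8 + 8 + 7 + 7 = 59 m³.
⌈59 / 20⌉ = 3.

3 containers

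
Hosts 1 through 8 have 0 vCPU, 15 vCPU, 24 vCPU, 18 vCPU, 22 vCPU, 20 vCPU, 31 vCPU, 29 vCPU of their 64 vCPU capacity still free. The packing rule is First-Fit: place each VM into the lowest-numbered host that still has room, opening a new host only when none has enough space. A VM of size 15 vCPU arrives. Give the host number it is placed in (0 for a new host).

Hosts with room: host 2 (15 vCPU), host 3 (24 vCPU), host 4 (18 vCPU), host 5 (22 vCPU), host 6 (20 vCPU), host 7 (31 vCPU), host 8 (29 vCPU).
The first with room is host 2.

2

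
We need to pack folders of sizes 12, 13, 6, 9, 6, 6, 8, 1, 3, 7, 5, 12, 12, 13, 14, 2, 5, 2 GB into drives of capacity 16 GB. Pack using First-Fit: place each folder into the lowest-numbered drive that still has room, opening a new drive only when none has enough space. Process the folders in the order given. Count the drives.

12 GB → drive 1 (remaining 4 GB)
13 GB → drive 2 (remaining 3 GB)
6 GB → drive 3 (remaining 10 GB)
9 GB → drive 3 (remaining 1 GB)
6 GB → drive 4 (remaining 10 GB)
6 GB → drive 4 (remaining 4 GB)
8 GB → drive 5 (remaining 8 GB)
1 GB → drive 1 (remaining 3 GB)
3 GB → drive 1 (remaining 0 GB)
7 GB → drive 5 (remaining 1 GB)
5 GB → drive 6 (remaining 11 GB)
12 GB → drive 7 (remaining 4 GB)
12 GB → drive 8 (remaining 4 GB)
13 GB → drive 9 (remaining 3 GB)
14 GB → drive 10 (remaining 2 GB)
2 GB → drive 2 (remaining 1 GB)
5 GB → drive 6 (remaining 6 GB)
2 GB → drive 4 (remaining 2 GB)

10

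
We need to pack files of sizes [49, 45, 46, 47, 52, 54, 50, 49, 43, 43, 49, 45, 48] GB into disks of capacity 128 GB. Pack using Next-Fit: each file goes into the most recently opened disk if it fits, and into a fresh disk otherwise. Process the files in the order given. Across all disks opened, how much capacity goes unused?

276

Put 49 GB in disk 1; 79 GB remain.
Put 45 GB in disk 1; 34 GB remain.
Put 46 GB in disk 2; 82 GB remain.
Put 47 GB in disk 2; 35 GB remain.
Put 52 GB in disk 3; 76 GB remain.
Put 54 GB in disk 3; 22 GB remain.
Put 50 GB in disk 4; 78 GB remain.
Put 49 GB in disk 4; 29 GB remain.
Put 43 GB in disk 5; 85 GB remain.
Put 43 GB in disk 5; 42 GB remain.
Put 49 GB in disk 6; 79 GB remain.
Put 45 GB in disk 6; 34 GB remain.
Put 48 GB in disk 7; 80 GB remain.
7 disks × 128 GB = 896 GB; used 620 GB; unused 276 GB.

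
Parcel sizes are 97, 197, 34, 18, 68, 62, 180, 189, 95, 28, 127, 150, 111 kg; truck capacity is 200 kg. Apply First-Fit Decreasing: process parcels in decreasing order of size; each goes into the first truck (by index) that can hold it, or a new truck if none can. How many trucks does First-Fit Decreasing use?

Sorted descending: 197, 189, 180, 150, 127, 111, 97, 95, 68, 62, 34, 28, 18.
truck 1: place 197 kg, 3 kg left
truck 2: place 189 kg, 11 kg left
truck 3: place 180 kg, 20 kg left
truck 4: place 150 kg, 50 kg left
truck 5: place 127 kg, 73 kg left
truck 6: place 111 kg, 89 kg left
truck 7: place 97 kg, 103 kg left
truck 7: place 95 kg, 8 kg left
truck 5: place 68 kg, 5 kg left
truck 6: place 62 kg, 27 kg left
truck 4: place 34 kg, 16 kg left
truck 8: place 28 kg, 172 kg left
truck 3: place 18 kg, 2 kg left

8 trucks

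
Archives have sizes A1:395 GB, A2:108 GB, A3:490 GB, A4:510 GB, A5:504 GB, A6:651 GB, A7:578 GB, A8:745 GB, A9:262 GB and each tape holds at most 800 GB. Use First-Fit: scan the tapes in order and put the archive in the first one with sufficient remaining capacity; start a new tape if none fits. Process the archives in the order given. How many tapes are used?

tape 1: place A1 (395 GB), 405 GB left
tape 1: place A2 (108 GB), 297 GB left
tape 2: place A3 (490 GB), 310 GB left
tape 3: place A4 (510 GB), 290 GB left
tape 4: place A5 (504 GB), 296 GB left
tape 5: place A6 (651 GB), 149 GB left
tape 6: place A7 (578 GB), 222 GB left
tape 7: place A8 (745 GB), 55 GB left
tape 1: place A9 (262 GB), 35 GB left

7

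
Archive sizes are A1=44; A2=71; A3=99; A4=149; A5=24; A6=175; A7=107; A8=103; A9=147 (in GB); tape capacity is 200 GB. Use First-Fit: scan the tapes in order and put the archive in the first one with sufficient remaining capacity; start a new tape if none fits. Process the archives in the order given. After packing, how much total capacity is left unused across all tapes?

481

A1 (44 GB) → tape 1 (remaining 156 GB)
A2 (71 GB) → tape 1 (remaining 85 GB)
A3 (99 GB) → tape 2 (remaining 101 GB)
A4 (149 GB) → tape 3 (remaining 51 GB)
A5 (24 GB) → tape 1 (remaining 61 GB)
A6 (175 GB) → tape 4 (remaining 25 GB)
A7 (107 GB) → tape 5 (remaining 93 GB)
A8 (103 GB) → tape 6 (remaining 97 GB)
A9 (147 GB) → tape 7 (remaining 53 GB)
7 tapes × 200 GB = 1400 GB; used 919 GB; unused 481 GB.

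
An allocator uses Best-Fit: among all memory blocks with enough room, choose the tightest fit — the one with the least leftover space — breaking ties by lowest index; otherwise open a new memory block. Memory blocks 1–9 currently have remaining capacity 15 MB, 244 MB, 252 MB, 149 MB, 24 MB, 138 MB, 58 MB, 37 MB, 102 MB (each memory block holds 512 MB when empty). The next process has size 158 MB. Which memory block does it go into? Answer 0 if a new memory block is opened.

Memory blocks with room: memory block 2 (244 MB), memory block 3 (252 MB).
Tightest fit is memory block 2 with 244 MB free.

2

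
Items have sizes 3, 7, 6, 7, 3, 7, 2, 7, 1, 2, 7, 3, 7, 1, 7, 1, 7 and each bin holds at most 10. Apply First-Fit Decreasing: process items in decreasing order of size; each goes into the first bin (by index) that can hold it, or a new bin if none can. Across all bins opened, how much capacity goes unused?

12

Sorted descending: 7, 7, 7, 7, 7, 7, 7, 7, 6, 3, 3, 3, 2, 2, 1, 1, 1.
7 → bin 1 (remaining 3)
7 → bin 2 (remaining 3)
7 → bin 3 (remaining 3)
7 → bin 4 (remaining 3)
7 → bin 5 (remaining 3)
7 → bin 6 (remaining 3)
7 → bin 7 (remaining 3)
7 → bin 8 (remaining 3)
6 → bin 9 (remaining 4)
3 → bin 1 (remaining 0)
3 → bin 2 (remaining 0)
3 → bin 3 (remaining 0)
2 → bin 4 (remaining 1)
2 → bin 5 (remaining 1)
1 → bin 4 (remaining 0)
1 → bin 5 (remaining 0)
1 → bin 6 (remaining 2)
9 bins × 10 = 90; used 78; unused 12.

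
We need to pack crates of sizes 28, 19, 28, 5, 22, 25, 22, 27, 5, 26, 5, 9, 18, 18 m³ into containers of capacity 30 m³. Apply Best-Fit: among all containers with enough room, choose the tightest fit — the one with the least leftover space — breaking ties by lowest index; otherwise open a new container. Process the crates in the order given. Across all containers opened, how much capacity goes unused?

43

Put 28 m³ in container 1; 2 m³ remain.
Put 19 m³ in container 2; 11 m³ remain.
Put 28 m³ in container 3; 2 m³ remain.
Put 5 m³ in container 2; 6 m³ remain.
Put 22 m³ in container 4; 8 m³ remain.
Put 25 m³ in container 5; 5 m³ remain.
Put 22 m³ in container 6; 8 m³ remain.
Put 27 m³ in container 7; 3 m³ remain.
Put 5 m³ in container 5; 0 m³ remain.
Put 26 m³ in container 8; 4 m³ remain.
Put 5 m³ in container 2; 1 m³ remain.
Put 9 m³ in container 9; 21 m³ remain.
Put 18 m³ in container 9; 3 m³ remain.
Put 18 m³ in container 10; 12 m³ remain.
10 containers × 30 m³ = 300 m³; used 257 m³; unused 43 m³.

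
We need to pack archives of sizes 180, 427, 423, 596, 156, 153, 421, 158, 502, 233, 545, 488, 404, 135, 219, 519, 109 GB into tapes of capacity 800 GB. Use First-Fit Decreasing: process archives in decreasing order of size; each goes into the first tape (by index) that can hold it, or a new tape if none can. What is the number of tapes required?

9

Sorted descending: 596, 545, 519, 502, 488, 427, 423, 421, 404, 233, 219, 180, 158, 156, 153, 135, 109.
tape 1: place 596 GB, 204 GB left
tape 2: place 545 GB, 255 GB left
tape 3: place 519 GB, 281 GB left
tape 4: place 502 GB, 298 GB left
tape 5: place 488 GB, 312 GB left
tape 6: place 427 GB, 373 GB left
tape 7: place 423 GB, 377 GB left
tape 8: place 421 GB, 379 GB left
tape 9: place 404 GB, 396 GB left
tape 2: place 233 GB, 22 GB left
tape 3: place 219 GB, 62 GB left
tape 1: place 180 GB, 24 GB left
tape 4: place 158 GB, 140 GB left
tape 5: place 156 GB, 156 GB left
tape 5: place 153 GB, 3 GB left
tape 4: place 135 GB, 5 GB left
tape 6: place 109 GB, 264 GB left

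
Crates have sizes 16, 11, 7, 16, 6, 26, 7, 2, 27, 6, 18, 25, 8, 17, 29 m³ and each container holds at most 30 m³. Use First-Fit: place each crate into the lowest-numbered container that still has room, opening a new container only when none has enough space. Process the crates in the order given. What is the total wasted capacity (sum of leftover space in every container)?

49

container 1: place 16 m³, 14 m³ left
container 1: place 11 m³, 3 m³ left
container 2: place 7 m³, 23 m³ left
container 2: place 16 m³, 7 m³ left
container 2: place 6 m³, 1 m³ left
container 3: place 26 m³, 4 m³ left
container 4: place 7 m³, 23 m³ left
container 1: place 2 m³, 1 m³ left
container 5: place 27 m³, 3 m³ left
container 4: place 6 m³, 17 m³ left
container 6: place 18 m³, 12 m³ left
container 7: place 25 m³, 5 m³ left
container 4: place 8 m³, 9 m³ left
container 8: place 17 m³, 13 m³ left
container 9: place 29 m³, 1 m³ left
9 containers × 30 m³ = 270 m³; used 221 m³; unused 49 m³.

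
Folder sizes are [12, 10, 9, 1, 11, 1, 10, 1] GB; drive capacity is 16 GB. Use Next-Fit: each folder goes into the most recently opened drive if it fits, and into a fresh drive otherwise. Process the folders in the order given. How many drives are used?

5 drives

Put 12 GB in drive 1; 4 GB remain.
Put 10 GB in drive 2; 6 GB remain.
Put 9 GB in drive 3; 7 GB remain.
Put 1 GB in drive 3; 6 GB remain.
Put 11 GB in drive 4; 5 GB remain.
Put 1 GB in drive 4; 4 GB remain.
Put 10 GB in drive 5; 6 GB remain.
Put 1 GB in drive 5; 5 GB remain.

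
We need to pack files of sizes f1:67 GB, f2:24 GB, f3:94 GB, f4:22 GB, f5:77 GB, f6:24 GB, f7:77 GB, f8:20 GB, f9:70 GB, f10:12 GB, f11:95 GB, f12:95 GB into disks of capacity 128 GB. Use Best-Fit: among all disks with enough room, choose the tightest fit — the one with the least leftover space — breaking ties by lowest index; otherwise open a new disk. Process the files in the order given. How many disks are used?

7 disks

disk 1: place f1 (67 GB), 61 GB left
disk 1: place f2 (24 GB), 37 GB left
disk 2: place f3 (94 GB), 34 GB left
disk 2: place f4 (22 GB), 12 GB left
disk 3: place f5 (77 GB), 51 GB left
disk 1: place f6 (24 GB), 13 GB left
disk 4: place f7 (77 GB), 51 GB left
disk 3: place f8 (20 GB), 31 GB left
disk 5: place f9 (70 GB), 58 GB left
disk 2: place f10 (12 GB), 0 GB left
disk 6: place f11 (95 GB), 33 GB left
disk 7: place f12 (95 GB), 33 GB left
Final disks: [67,24,24] [94,22,12] [77,20] [77] [70] [95] [95].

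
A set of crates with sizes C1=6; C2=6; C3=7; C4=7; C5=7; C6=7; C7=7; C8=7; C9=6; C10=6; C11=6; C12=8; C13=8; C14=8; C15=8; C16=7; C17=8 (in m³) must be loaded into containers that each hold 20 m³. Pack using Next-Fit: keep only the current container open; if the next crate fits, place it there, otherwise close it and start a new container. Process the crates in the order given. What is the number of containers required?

C1 (6 m³) → container 1 (remaining 14 m³)
C2 (6 m³) → container 1 (remaining 8 m³)
C3 (7 m³) → container 1 (remaining 1 m³)
C4 (7 m³) → container 2 (remaining 13 m³)
C5 (7 m³) → container 2 (remaining 6 m³)
C6 (7 m³) → container 3 (remaining 13 m³)
C7 (7 m³) → container 3 (remaining 6 m³)
C8 (7 m³) → container 4 (remaining 13 m³)
C9 (6 m³) → container 4 (remaining 7 m³)
C10 (6 m³) → container 4 (remaining 1 m³)
C11 (6 m³) → container 5 (remaining 14 m³)
C12 (8 m³) → container 5 (remaining 6 m³)
C13 (8 m³) → container 6 (remaining 12 m³)
C14 (8 m³) → container 6 (remaining 4 m³)
C15 (8 m³) → container 7 (remaining 12 m³)
C16 (7 m³) → container 7 (remaining 5 m³)
C17 (8 m³) → container 8 (remaining 12 m³)

8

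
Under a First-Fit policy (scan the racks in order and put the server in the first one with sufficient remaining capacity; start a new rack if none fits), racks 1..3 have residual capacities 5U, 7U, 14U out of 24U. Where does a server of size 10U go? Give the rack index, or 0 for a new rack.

3

Racks with room: rack 3 (14U).
The first with room is rack 3.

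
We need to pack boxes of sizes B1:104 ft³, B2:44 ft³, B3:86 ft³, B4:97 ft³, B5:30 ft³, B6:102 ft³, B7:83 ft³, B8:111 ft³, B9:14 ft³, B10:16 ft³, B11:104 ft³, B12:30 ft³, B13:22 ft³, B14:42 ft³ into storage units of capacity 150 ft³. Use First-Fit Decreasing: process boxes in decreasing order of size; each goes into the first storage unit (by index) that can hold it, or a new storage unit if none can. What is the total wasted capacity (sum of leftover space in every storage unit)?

Sorted descending: 111, 104, 104, 102, 97, 86, 83, 44, 42, 30, 30, 22, 16, 14.
Put 111 ft³ in storage unit 1; 39 ft³ remain.
Put 104 ft³ in storage unit 2; 46 ft³ remain.
Put 104 ft³ in storage unit 3; 46 ft³ remain.
Put 102 ft³ in storage unit 4; 48 ft³ remain.
Put 97 ft³ in storage unit 5; 53 ft³ remain.
Put 86 ft³ in storage unit 6; 64 ft³ remain.
Put 83 ft³ in storage unit 7; 67 ft³ remain.
Put 44 ft³ in storage unit 2; 2 ft³ remain.
Put 42 ft³ in storage unit 3; 4 ft³ remain.
Put 30 ft³ in storage unit 1; 9 ft³ remain.
Put 30 ft³ in storage unit 4; 18 ft³ remain.
Put 22 ft³ in storage unit 5; 31 ft³ remain.
Put 16 ft³ in storage unit 4; 2 ft³ remain.
Put 14 ft³ in storage unit 5; 17 ft³ remain.
7 storage units × 150 ft³ = 1050 ft³; used 885 ft³; unused 165 ft³.

165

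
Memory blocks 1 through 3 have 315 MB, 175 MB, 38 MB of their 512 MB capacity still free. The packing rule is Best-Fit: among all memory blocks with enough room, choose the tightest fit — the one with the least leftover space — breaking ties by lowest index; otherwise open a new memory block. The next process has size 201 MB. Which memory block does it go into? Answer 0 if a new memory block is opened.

1

Memory blocks with room: memory block 1 (315 MB).
Tightest fit is memory block 1 with 315 MB free.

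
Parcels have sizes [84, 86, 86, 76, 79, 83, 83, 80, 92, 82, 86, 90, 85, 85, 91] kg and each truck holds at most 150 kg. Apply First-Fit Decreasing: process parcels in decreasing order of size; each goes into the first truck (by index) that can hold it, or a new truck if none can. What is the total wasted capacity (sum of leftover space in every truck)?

982

Sorted descending: 92, 91, 90, 86, 86, 86, 85, 85, 84, 83, 83, 82, 80, 79, 76.
truck 1: place 92 kg, 58 kg left
truck 2: place 91 kg, 59 kg left
truck 3: place 90 kg, 60 kg left
truck 4: place 86 kg, 64 kg left
truck 5: place 86 kg, 64 kg left
truck 6: place 86 kg, 64 kg left
truck 7: place 85 kg, 65 kg left
truck 8: place 85 kg, 65 kg left
truck 9: place 84 kg, 66 kg left
truck 10: place 83 kg, 67 kg left
truck 11: place 83 kg, 67 kg left
truck 12: place 82 kg, 68 kg left
truck 13: place 80 kg, 70 kg left
truck 14: place 79 kg, 71 kg left
truck 15: place 76 kg, 74 kg left
15 trucks × 150 kg = 2250 kg; used 1268 kg; unused 982 kg.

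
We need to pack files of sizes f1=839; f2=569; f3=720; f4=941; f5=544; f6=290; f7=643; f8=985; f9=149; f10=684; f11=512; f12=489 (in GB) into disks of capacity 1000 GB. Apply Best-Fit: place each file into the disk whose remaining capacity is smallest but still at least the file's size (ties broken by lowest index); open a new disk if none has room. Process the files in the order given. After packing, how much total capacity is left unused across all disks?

2635

f1 (839 GB) → disk 1 (remaining 161 GB)
f2 (569 GB) → disk 2 (remaining 431 GB)
f3 (720 GB) → disk 3 (remaining 280 GB)
f4 (941 GB) → disk 4 (remaining 59 GB)
f5 (544 GB) → disk 5 (remaining 456 GB)
f6 (290 GB) → disk 2 (remaining 141 GB)
f7 (643 GB) → disk 6 (remaining 357 GB)
f8 (985 GB) → disk 7 (remaining 15 GB)
f9 (149 GB) → disk 1 (remaining 12 GB)
f10 (684 GB) → disk 8 (remaining 316 GB)
f11 (512 GB) → disk 9 (remaining 488 GB)
f12 (489 GB) → disk 10 (remaining 511 GB)
10 disks × 1000 GB = 10000 GB; used 7365 GB; unused 2635 GB.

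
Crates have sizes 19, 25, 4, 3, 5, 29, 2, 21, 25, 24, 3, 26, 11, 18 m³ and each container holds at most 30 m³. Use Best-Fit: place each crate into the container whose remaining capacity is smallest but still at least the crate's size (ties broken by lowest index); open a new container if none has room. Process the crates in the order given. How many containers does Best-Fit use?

Put 19 m³ in container 1; 11 m³ remain.
Put 25 m³ in container 2; 5 m³ remain.
Put 4 m³ in container 2; 1 m³ remain.
Put 3 m³ in container 1; 8 m³ remain.
Put 5 m³ in container 1; 3 m³ remain.
Put 29 m³ in container 3; 1 m³ remain.
Put 2 m³ in container 1; 1 m³ remain.
Put 21 m³ in container 4; 9 m³ remain.
Put 25 m³ in container 5; 5 m³ remain.
Put 24 m³ in container 6; 6 m³ remain.
Put 3 m³ in container 5; 2 m³ remain.
Put 26 m³ in container 7; 4 m³ remain.
Put 11 m³ in container 8; 19 m³ remain.
Put 18 m³ in container 8; 1 m³ remain.
Final containers: [19,3,5,2] [25,4] [29] [21] [25,3] [24] [26] [11,18].

8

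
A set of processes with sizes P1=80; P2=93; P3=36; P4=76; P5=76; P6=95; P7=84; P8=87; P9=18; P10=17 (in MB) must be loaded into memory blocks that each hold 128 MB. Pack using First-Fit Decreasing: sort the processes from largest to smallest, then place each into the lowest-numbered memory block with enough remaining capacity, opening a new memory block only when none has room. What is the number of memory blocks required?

Sorted descending: 95, 93, 87, 84, 80, 76, 76, 36, 18, 17.
95 MB → memory block 1 (remaining 33 MB)
93 MB → memory block 2 (remaining 35 MB)
87 MB → memory block 3 (remaining 41 MB)
84 MB → memory block 4 (remaining 44 MB)
80 MB → memory block 5 (remaining 48 MB)
76 MB → memory block 6 (remaining 52 MB)
76 MB → memory block 7 (remaining 52 MB)
36 MB → memory block 3 (remaining 5 MB)
18 MB → memory block 1 (remaining 15 MB)
17 MB → memory block 2 (remaining 18 MB)
Final memory blocks: [95,18] [93,17] [87,36] [84] [80] [76] [76].

7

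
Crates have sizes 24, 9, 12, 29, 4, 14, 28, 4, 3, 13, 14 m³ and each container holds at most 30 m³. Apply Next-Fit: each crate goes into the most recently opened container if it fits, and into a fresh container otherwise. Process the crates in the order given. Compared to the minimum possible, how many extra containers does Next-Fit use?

1

Next-Fit: [24] [9,12] [29] [4,14] [28] [4,3,13] [14] → 7 containers.
Total size 154 m³; any packing needs at least ⌈154/30⌉ = 6 containers.
An optimal packing achieves that bound: [29] [28] [24,4] [14,14] [13,12,4] [9,3] → 6 containers.
Excess: 7 − 6 = 1.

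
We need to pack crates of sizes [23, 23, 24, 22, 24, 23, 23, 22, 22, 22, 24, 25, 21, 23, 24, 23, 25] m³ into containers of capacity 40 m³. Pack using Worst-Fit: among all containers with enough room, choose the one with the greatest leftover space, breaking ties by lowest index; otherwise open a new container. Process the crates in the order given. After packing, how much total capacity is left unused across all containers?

Put 23 m³ in container 1; 17 m³ remain.
Put 23 m³ in container 2; 17 m³ remain.
Put 24 m³ in container 3; 16 m³ remain.
Put 22 m³ in container 4; 18 m³ remain.
Put 24 m³ in container 5; 16 m³ remain.
Put 23 m³ in container 6; 17 m³ remain.
Put 23 m³ in container 7; 17 m³ remain.
Put 22 m³ in container 8; 18 m³ remain.
Put 22 m³ in container 9; 18 m³ remain.
Put 22 m³ in container 10; 18 m³ remain.
Put 24 m³ in container 11; 16 m³ remain.
Put 25 m³ in container 12; 15 m³ remain.
Put 21 m³ in container 13; 19 m³ remain.
Put 23 m³ in container 14; 17 m³ remain.
Put 24 m³ in container 15; 16 m³ remain.
Put 23 m³ in container 16; 17 m³ remain.
Put 25 m³ in container 17; 15 m³ remain.
17 containers × 40 m³ = 680 m³; used 393 m³; unused 287 m³.

287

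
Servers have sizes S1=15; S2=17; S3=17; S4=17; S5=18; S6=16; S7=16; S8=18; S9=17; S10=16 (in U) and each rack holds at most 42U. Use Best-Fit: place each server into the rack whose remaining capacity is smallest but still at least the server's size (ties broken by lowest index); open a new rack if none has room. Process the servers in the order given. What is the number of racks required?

Put S1 (15U) in rack 1; 27U remain.
Put S2 (17U) in rack 1; 10U remain.
Put S3 (17U) in rack 2; 25U remain.
Put S4 (17U) in rack 2; 8U remain.
Put S5 (18U) in rack 3; 24U remain.
Put S6 (16U) in rack 3; 8U remain.
Put S7 (16U) in rack 4; 26U remain.
Put S8 (18U) in rack 4; 8U remain.
Put S9 (17U) in rack 5; 25U remain.
Put S10 (16U) in rack 5; 9U remain.
Final racks: [15,17] [17,17] [18,16] [16,18] [17,16].

5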